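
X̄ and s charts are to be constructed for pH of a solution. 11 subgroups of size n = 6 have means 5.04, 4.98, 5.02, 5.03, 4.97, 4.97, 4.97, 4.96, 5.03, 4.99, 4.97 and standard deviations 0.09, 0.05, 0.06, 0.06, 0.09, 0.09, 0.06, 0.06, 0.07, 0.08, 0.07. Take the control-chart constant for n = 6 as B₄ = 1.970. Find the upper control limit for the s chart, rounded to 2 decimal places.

s̄ = (0.09 + 0.05 + 0.06 + 0.06 + 0.09 + 0.09 + 0.06 + 0.06 + 0.07 + 0.08 + 0.07) / 11 = 0.0709
UCL_s = B₄·s̄ = 1.970 × 0.0709 = 0.1397

0.14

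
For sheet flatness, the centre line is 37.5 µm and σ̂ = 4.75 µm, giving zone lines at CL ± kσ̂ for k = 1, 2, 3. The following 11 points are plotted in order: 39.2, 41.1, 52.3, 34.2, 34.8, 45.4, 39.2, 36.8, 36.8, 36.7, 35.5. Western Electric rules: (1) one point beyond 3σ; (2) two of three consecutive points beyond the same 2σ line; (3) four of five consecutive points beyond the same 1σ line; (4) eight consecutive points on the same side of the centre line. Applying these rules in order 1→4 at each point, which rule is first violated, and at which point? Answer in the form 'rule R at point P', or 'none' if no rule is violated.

rule 1 at point 3

Zone of each point (C = within 1σ̂, B = 1σ̂–2σ̂, A = 2σ̂–3σ̂, * = beyond 3σ̂; sign = side of CL): 1:+C, 2:+C, 3:+*, 4:-C, 5:-C, 6:+B, 7:+C, 8:-C, 9:-C, 10:-C, 11:-C
Rule 1 (one point beyond the 3σ limits) is satisfied at point 3.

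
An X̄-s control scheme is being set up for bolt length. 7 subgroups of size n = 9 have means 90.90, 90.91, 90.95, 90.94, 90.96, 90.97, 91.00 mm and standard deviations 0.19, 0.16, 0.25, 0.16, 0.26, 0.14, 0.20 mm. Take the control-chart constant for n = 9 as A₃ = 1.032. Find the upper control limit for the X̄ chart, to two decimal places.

X̄̄ = (90.90 + 90.91 + 90.95 + 90.94 + 90.96 + 90.97 + 91.00) / 7 = 90.9471
s̄ = (0.19 + 0.16 + 0.25 + 0.16 + 0.26 + 0.14 + 0.20) / 7 = 0.1943
UCL = X̄̄ + A₃·s̄ = 90.9471 + 1.032 × 0.1943 = 91.1476

91.15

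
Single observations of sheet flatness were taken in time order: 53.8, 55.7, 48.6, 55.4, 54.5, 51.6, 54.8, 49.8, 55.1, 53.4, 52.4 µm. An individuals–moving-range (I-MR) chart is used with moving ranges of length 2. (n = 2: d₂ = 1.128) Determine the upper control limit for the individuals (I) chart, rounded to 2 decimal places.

62.71

X̄ = (53.8 + 55.7 + 48.6 + 55.4 + 54.5 + 51.6 + 54.8 + 49.8 + 55.1 + 53.4 + 52.4) / 11 = 53.1909
Moving ranges: 1.9, 7.1, 6.8, 0.9, 2.9, 3.2, 5.0, 5.3, 1.7, 1.0; M̄R̄ = 35.8000 / 10 = 3.5800
UCL = X̄ + 3·M̄R̄/d₂ = 53.1909 + 3 × 3.5800 / 1.128 = 62.7122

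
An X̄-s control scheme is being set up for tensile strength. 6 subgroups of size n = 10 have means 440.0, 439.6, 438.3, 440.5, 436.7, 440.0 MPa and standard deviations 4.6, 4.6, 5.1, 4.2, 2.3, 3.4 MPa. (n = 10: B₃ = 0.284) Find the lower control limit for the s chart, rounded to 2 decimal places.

s̄ = (4.6 + 4.6 + 5.1 + 4.2 + 2.3 + 3.4) / 6 = 4.0333
LCL_s = B₃·s̄ = 0.284 × 4.0333 = 1.1455

1.15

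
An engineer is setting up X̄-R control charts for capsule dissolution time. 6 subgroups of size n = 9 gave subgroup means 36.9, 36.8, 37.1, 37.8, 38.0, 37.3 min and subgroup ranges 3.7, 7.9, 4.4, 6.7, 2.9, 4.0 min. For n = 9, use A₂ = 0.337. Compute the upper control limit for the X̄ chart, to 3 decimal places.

38.979

X̄̄ = (36.9 + 36.8 + 37.1 + 37.8 + 38.0 + 37.3) / 6 = 223.9000 / 6 = 37.3167
R̄ = (3.7 + 7.9 + 4.4 + 6.7 + 2.9 + 4.0) / 6 = 29.6000 / 6 = 4.9333
UCL = X̄̄ + A₂·R̄ = 37.3167 + 0.337 × 4.9333 = 38.9792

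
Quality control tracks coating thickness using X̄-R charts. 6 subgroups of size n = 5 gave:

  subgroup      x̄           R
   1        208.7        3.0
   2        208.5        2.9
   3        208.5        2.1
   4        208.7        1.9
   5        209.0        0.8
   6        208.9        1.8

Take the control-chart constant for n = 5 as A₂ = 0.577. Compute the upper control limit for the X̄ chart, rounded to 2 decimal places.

X̄̄ = (208.7 + 208.5 + 208.5 + 208.7 + 209.0 + 208.9) / 6 = 1252.3000 / 6 = 208.7167
R̄ = (3.0 + 2.9 + 2.1 + 1.9 + 0.8 + 1.8) / 6 = 12.5000 / 6 = 2.0833
UCL = X̄̄ + A₂·R̄ = 208.7167 + 0.577 × 2.0833 = 209.9187

209.92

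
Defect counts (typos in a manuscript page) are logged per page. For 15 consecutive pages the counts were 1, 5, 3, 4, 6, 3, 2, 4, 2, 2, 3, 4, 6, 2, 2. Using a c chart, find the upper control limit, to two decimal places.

c̄ = (1 + 5 + 3 + 4 + 6 + 3 + 2 + 4 + 2 + 2 + 3 + 4 + 6 + 2 + 2) / 15 = 49 / 15 = 3.2667
UCL = c̄ + 3√c̄ = 3.2667 + 3 × √3.2667 = 3.2667 + 3 × 1.8074 = 8.6888

8.69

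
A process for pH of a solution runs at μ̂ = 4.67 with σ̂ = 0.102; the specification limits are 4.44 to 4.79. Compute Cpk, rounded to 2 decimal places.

0.39

Cpu = (USL − μ̂) / (3σ̂) = (4.79 − 4.67) / (3 × 0.102) = 0.3922; Cpl = (μ̂ − LSL) / (3σ̂) = (4.67 − 4.44) / (3 × 0.102) = 0.7516; Cpk = min(Cpu, Cpl) = 0.3922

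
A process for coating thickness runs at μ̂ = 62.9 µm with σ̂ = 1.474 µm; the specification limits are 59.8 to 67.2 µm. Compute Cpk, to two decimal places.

Cpu = (USL − μ̂) / (3σ̂) = (67.2 − 62.9) / (3 × 1.474) = 0.9724; Cpl = (μ̂ − LSL) / (3σ̂) = (62.9 − 59.8) / (3 × 1.474) = 0.7010; Cpk = min(Cpu, Cpl) = 0.7010

0.70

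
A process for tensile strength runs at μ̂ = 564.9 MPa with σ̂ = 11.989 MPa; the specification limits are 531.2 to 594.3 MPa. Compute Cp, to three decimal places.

0.877

Cp = (USL − LSL) / (6σ̂) = (594.3 − 531.2) / (6 × 11.989) = 63.1000 / 71.9340 = 0.8772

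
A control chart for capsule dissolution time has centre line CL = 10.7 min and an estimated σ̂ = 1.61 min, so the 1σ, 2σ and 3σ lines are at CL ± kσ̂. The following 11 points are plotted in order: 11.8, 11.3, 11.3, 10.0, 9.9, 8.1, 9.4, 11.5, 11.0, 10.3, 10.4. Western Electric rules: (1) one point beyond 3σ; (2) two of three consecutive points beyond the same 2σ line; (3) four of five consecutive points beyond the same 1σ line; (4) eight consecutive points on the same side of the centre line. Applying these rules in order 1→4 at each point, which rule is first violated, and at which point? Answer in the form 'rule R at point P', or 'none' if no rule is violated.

none

Zone of each point (C = within 1σ̂, B = 1σ̂–2σ̂, A = 2σ̂–3σ̂, * = beyond 3σ̂; sign = side of CL): 1:+C, 2:+C, 3:+C, 4:-C, 5:-C, 6:-B, 7:-C, 8:+C, 9:+C, 10:-C, 11:-C
No rule fires across all 11 points.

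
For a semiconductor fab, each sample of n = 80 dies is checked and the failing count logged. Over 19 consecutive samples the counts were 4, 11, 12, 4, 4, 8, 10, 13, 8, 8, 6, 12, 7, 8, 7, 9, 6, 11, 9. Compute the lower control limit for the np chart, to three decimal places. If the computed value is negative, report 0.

p̄ = Σdᵢ / (k·n) = 157 / (19 × 80) = 0.10329
LCL = np̄ − 3·√(np̄(1−p̄)) = 8.2632 − 3 × 2.7221 = 0.0970

0.097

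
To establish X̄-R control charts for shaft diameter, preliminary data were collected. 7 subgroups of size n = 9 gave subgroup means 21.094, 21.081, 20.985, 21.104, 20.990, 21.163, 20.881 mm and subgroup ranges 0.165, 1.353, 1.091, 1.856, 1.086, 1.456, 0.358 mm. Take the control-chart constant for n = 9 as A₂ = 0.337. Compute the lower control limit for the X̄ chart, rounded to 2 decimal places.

20.69

X̄̄ = (21.094 + 21.081 + 20.985 + 21.104 + 20.990 + 21.163 + 20.881) / 7 = 147.2980 / 7 = 21.0426
R̄ = (0.165 + 1.353 + 1.091 + 1.856 + 1.086 + 1.456 + 0.358) / 7 = 7.3650 / 7 = 1.0521
LCL = X̄̄ − A₂·R̄ = 21.0426 − 0.337 × 1.0521 = 20.6880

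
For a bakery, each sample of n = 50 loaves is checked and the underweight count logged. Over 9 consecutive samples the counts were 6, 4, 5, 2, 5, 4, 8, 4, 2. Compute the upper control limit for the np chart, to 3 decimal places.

p̄ = Σdᵢ / (k·n) = 40 / (9 × 50) = 0.08889
UCL = np̄ + 3·√(np̄(1−p̄)) = 4.4444 + 3 × √(4.4444×0.91111) = 4.4444 + 3 × 2.0123 = 10.4814

10.481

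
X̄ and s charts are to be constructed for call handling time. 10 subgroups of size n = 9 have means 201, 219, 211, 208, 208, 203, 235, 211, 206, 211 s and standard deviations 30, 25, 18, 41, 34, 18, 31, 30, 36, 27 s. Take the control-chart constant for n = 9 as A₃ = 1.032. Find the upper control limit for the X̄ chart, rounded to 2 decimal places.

241.23

X̄̄ = (201 + 219 + 211 + 208 + 208 + 203 + 235 + 211 + 206 + 211) / 10 = 211.3000
s̄ = (30 + 25 + 18 + 41 + 34 + 18 + 31 + 30 + 36 + 27) / 10 = 29.0000
UCL = X̄̄ + A₃·s̄ = 211.3000 + 1.032 × 29.0000 = 241.2280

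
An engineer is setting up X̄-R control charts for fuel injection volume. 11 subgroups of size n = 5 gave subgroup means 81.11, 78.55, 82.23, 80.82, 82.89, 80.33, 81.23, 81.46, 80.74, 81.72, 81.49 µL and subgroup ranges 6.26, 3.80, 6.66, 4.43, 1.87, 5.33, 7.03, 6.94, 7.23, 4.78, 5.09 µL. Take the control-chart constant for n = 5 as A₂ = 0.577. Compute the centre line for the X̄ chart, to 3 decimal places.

X̄̄ = (81.11 + 78.55 + 82.23 + 80.82 + 82.89 + 80.33 + 81.23 + 81.46 + 80.74 + 81.72 + 81.49) / 11 = 892.5700 / 11 = 81.1427
CL = X̄̄ = 81.1427

81.143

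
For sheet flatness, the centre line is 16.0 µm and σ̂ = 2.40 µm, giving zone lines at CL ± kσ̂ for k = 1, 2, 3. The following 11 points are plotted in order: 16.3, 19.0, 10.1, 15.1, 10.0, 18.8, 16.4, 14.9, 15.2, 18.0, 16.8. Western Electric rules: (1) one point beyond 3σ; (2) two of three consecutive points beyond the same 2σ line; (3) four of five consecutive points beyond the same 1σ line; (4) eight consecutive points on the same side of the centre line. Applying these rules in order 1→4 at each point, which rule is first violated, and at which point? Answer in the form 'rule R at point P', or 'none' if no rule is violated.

rule 2 at point 5

Zone of each point (C = within 1σ̂, B = 1σ̂–2σ̂, A = 2σ̂–3σ̂, * = beyond 3σ̂; sign = side of CL): 1:+C, 2:+B, 3:-A, 4:-C, 5:-A, 6:+B, 7:+C, 8:-C, 9:-C, 10:+C, 11:+C
Rule 2 (two of three consecutive points beyond the same 2σ limit) is satisfied at point 5.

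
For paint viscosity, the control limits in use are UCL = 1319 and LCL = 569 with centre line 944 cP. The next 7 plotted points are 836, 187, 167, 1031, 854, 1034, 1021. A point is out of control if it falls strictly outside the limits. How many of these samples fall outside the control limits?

Compare each point to [569, 1319]: sample 2 = 187 < LCL; sample 3 = 167 < LCL.

2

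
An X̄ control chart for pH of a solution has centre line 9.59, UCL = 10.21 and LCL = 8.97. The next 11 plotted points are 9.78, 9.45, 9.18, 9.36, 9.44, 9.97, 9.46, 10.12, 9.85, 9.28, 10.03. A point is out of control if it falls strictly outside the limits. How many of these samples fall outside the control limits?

All 11 points lie within [8.97, 10.21].

0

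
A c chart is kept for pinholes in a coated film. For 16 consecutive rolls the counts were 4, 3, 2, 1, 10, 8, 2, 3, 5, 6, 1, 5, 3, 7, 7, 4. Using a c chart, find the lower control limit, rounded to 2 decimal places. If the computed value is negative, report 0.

0.00

c̄ = (4 + 3 + 2 + 1 + 10 + 8 + 2 + 3 + 5 + 6 + 1 + 5 + 3 + 7 + 7 + 4) / 16 = 71 / 16 = 4.4375
LCL = c̄ − 3√c̄ = 4.4375 − 3 × 2.1065 = -1.8821 → 0 (cannot be negative)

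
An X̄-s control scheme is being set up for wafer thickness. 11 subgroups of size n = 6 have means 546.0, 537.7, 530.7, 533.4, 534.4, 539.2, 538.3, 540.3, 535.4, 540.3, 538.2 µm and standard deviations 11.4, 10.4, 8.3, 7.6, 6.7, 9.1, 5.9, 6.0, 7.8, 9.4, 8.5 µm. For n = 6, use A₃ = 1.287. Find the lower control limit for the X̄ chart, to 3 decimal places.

526.969

X̄̄ = (546.0 + 537.7 + 530.7 + 533.4 + 534.4 + 539.2 + 538.3 + 540.3 + 535.4 + 540.3 + 538.2) / 11 = 537.6273
s̄ = (11.4 + 10.4 + 8.3 + 7.6 + 6.7 + 9.1 + 5.9 + 6.0 + 7.8 + 9.4 + 8.5) / 11 = 8.2818
LCL = X̄̄ − A₃·s̄ = 537.6273 − 1.287 × 8.2818 = 526.9686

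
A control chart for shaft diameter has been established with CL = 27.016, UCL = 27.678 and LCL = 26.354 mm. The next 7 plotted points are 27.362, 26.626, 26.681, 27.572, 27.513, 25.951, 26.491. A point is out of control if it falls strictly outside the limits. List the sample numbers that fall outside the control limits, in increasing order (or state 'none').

Compare each point to [26.354, 27.678]: sample 6 = 25.951 < LCL.

6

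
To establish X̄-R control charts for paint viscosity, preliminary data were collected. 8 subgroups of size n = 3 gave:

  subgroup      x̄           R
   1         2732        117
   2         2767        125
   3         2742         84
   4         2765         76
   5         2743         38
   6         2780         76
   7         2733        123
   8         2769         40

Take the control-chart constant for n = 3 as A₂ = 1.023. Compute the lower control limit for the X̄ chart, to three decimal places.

2667.048

X̄̄ = (2732 + 2767 + 2742 + 2765 + 2743 + 2780 + 2733 + 2769) / 8 = 22031.0000 / 8 = 2753.8750
R̄ = (117 + 125 + 84 + 76 + 38 + 76 + 123 + 40) / 8 = 679.0000 / 8 = 84.8750
LCL = X̄̄ − A₂·R̄ = 2753.8750 − 1.023 × 84.8750 = 2667.0479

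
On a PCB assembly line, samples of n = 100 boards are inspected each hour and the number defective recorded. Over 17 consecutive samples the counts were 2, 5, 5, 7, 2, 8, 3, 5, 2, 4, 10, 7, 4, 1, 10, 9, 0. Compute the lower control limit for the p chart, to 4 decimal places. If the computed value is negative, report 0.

0.0000

p̄ = Σdᵢ / (k·n) = 84 / (17 × 100) = 0.04941
LCL = p̄ − 3·√(p̄(1−p̄)/n) = 0.04941 − 3 × 0.02167 = -0.01561 → 0 (negative, so LCL = 0)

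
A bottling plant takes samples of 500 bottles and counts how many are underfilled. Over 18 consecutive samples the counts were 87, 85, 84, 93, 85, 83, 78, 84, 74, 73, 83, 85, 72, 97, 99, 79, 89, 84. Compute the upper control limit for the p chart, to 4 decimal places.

0.2184

p̄ = Σdᵢ / (k·n) = 1514 / (18 × 500) = 0.16822
UCL = p̄ + 3·√(p̄(1−p̄)/n) = 0.16822 + 3 × √(0.16822×0.83178/500) = 0.16822 + 3 × 0.01673 = 0.21841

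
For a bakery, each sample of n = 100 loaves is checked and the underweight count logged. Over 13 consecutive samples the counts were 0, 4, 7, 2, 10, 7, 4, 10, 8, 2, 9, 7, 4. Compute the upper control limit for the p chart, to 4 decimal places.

p̄ = Σdᵢ / (k·n) = 74 / (13 × 100) = 0.05692
UCL = p̄ + 3·√(p̄(1−p̄)/n) = 0.05692 + 3 × √(0.05692×0.94308/100) = 0.05692 + 3 × 0.02317 = 0.12643

0.1264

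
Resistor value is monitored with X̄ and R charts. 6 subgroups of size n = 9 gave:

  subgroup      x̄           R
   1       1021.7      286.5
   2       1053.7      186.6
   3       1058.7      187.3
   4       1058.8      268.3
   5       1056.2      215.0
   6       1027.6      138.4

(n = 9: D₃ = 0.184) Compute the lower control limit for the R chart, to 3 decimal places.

R̄ = (286.5 + 186.6 + 187.3 + 268.3 + 215.0 + 138.4) / 6 = 1282.1000 / 6 = 213.6833
LCL_R = D₃·R̄ = 0.184 × 213.6833 = 39.3177

39.318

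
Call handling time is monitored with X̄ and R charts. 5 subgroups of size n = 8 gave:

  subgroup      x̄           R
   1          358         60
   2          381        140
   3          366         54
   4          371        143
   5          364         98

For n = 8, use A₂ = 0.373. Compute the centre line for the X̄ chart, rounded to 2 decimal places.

368.00

X̄̄ = (358 + 381 + 366 + 371 + 364) / 5 = 1840.0000 / 5 = 368.0000
CL = X̄̄ = 368.0000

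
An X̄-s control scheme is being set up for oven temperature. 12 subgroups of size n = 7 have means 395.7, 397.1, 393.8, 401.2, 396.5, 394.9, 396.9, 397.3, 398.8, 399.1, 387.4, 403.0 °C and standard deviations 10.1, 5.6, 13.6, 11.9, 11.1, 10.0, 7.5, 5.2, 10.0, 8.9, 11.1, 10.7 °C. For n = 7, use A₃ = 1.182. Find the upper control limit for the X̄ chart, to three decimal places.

408.205

X̄̄ = (395.7 + 397.1 + 393.8 + 401.2 + 396.5 + 394.9 + 396.9 + 397.3 + 398.8 + 399.1 + 387.4 + 403.0) / 12 = 396.8083
s̄ = (10.1 + 5.6 + 13.6 + 11.9 + 11.1 + 10.0 + 7.5 + 5.2 + 10.0 + 8.9 + 11.1 + 10.7) / 12 = 9.6417
UCL = X̄̄ + A₃·s̄ = 396.8083 + 1.182 × 9.6417 = 408.2048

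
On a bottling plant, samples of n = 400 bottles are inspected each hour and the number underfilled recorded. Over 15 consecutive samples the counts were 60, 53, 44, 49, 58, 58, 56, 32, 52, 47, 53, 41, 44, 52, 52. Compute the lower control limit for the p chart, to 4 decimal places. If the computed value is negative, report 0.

p̄ = Σdᵢ / (k·n) = 751 / (15 × 400) = 0.12517
LCL = p̄ − 3·√(p̄(1−p̄)/n) = 0.12517 − 3 × 0.01655 = 0.07553

0.0755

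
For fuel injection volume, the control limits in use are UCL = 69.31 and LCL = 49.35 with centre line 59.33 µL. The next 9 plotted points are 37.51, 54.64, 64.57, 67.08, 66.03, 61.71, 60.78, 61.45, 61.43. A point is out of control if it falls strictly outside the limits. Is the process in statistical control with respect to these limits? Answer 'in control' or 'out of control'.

Compare each point to [49.35, 69.31]: sample 1 = 37.51 < LCL.

out of control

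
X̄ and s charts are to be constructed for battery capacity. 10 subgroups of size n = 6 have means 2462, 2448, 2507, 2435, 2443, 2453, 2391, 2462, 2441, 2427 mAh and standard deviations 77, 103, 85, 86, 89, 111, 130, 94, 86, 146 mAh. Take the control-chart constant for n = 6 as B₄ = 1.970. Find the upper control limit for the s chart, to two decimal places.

198.38

s̄ = (77 + 103 + 85 + 86 + 89 + 111 + 130 + 94 + 86 + 146) / 10 = 100.7000
UCL_s = B₄·s̄ = 1.970 × 100.7000 = 198.3790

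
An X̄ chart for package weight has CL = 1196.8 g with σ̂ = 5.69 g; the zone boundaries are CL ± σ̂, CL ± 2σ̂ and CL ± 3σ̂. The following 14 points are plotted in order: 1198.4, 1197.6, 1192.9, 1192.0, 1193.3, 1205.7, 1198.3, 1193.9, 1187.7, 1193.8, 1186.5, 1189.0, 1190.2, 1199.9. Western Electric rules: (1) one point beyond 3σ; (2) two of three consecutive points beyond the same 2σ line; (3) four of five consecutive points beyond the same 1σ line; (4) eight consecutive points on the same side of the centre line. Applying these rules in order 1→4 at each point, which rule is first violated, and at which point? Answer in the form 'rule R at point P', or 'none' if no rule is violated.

rule 3 at point 13

Zone of each point (C = within 1σ̂, B = 1σ̂–2σ̂, A = 2σ̂–3σ̂, * = beyond 3σ̂; sign = side of CL): 1:+C, 2:+C, 3:-C, 4:-C, 5:-C, 6:+B, 7:+C, 8:-C, 9:-B, 10:-C, 11:-B, 12:-B, 13:-B, 14:+C
Rule 3 (four of five consecutive points beyond the same 1σ limit) is satisfied at point 13.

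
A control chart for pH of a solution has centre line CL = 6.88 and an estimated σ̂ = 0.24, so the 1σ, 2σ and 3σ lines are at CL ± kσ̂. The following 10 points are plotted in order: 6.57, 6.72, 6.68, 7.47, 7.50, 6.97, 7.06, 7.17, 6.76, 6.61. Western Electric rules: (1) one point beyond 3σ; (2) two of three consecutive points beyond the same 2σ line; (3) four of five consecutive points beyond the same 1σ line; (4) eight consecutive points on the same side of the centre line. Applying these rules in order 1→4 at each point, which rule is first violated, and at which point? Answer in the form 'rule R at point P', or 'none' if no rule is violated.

rule 2 at point 5

Zone of each point (C = within 1σ̂, B = 1σ̂–2σ̂, A = 2σ̂–3σ̂, * = beyond 3σ̂; sign = side of CL): 1:-B, 2:-C, 3:-C, 4:+A, 5:+A, 6:+C, 7:+C, 8:+B, 9:-C, 10:-B
Rule 2 (two of three consecutive points beyond the same 2σ limit) is satisfied at point 5.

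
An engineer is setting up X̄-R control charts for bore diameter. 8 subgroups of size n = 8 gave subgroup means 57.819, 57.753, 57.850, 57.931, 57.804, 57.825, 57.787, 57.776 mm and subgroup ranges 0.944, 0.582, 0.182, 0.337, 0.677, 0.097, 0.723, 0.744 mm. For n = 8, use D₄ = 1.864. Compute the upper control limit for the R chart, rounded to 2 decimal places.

1.00

R̄ = (0.944 + 0.582 + 0.182 + 0.337 + 0.677 + 0.097 + 0.723 + 0.744) / 8 = 4.2860 / 8 = 0.5357
UCL_R = D₄·R̄ = 1.864 × 0.5357 = 0.9986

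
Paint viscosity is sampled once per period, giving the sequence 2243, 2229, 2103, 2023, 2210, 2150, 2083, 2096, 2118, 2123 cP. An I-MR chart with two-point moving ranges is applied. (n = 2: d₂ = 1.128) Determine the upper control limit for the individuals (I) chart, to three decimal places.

2307.422

X̄ = (2243 + 2229 + 2103 + 2023 + 2210 + 2150 + 2083 + 2096 + 2118 + 2123) / 10 = 2137.8000
Moving ranges: 14, 126, 80, 187, 60, 67, 13, 22, 5; M̄R̄ = 574.0000 / 9 = 63.7778
UCL = X̄ + 3·M̄R̄/d₂ = 2137.8000 + 3 × 63.7778 / 1.128 = 2307.4217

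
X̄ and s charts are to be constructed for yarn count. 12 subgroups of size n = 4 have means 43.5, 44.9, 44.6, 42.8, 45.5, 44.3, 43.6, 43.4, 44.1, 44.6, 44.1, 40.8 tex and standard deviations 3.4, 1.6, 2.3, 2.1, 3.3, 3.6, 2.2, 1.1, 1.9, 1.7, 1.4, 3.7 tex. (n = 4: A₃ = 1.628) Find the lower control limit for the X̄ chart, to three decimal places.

X̄̄ = (43.5 + 44.9 + 44.6 + 42.8 + 45.5 + 44.3 + 43.6 + 43.4 + 44.1 + 44.6 + 44.1 + 40.8) / 12 = 43.8500
s̄ = (3.4 + 1.6 + 2.3 + 2.1 + 3.3 + 3.6 + 2.2 + 1.1 + 1.9 + 1.7 + 1.4 + 3.7) / 12 = 2.3583
LCL = X̄̄ − A₃·s̄ = 43.8500 − 1.628 × 2.3583 = 40.0106

40.011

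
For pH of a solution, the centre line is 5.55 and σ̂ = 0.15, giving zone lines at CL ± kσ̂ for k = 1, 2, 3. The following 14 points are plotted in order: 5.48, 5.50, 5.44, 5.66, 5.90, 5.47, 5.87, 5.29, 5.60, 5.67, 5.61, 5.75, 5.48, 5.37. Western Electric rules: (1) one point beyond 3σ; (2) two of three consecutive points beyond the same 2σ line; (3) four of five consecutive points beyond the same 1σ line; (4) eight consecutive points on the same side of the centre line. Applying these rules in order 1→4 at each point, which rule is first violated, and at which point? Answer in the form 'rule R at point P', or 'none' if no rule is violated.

Zone of each point (C = within 1σ̂, B = 1σ̂–2σ̂, A = 2σ̂–3σ̂, * = beyond 3σ̂; sign = side of CL): 1:-C, 2:-C, 3:-C, 4:+C, 5:+A, 6:-C, 7:+A, 8:-B, 9:+C, 10:+C, 11:+C, 12:+B, 13:-C, 14:-B
Rule 2 (two of three consecutive points beyond the same 2σ limit) is satisfied at point 7.

rule 2 at point 7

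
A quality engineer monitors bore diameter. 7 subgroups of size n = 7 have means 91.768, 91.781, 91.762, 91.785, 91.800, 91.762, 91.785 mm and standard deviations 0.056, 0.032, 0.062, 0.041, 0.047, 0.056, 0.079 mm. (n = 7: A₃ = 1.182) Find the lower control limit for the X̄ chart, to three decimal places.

X̄̄ = (91.768 + 91.781 + 91.762 + 91.785 + 91.800 + 91.762 + 91.785) / 7 = 91.7776
s̄ = (0.056 + 0.032 + 0.062 + 0.041 + 0.047 + 0.056 + 0.079) / 7 = 0.0533
LCL = X̄̄ − A₃·s̄ = 91.7776 − 1.182 × 0.0533 = 91.7146

91.715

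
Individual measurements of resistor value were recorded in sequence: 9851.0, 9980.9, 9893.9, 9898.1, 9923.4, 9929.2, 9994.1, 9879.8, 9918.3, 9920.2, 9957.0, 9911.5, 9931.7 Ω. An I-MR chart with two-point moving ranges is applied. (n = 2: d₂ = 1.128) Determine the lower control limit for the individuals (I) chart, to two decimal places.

X̄ = (9851.0 + 9980.9 + 9893.9 + 9898.1 + 9923.4 + 9929.2 + 9994.1 + 9879.8 + 9918.3 + 9920.2 + 9957.0 + 9911.5 + 9931.7) / 13 = 9922.2385
Moving ranges: 129.9, 87.0, 4.2, 25.3, 5.8, 64.9, 114.3, 38.5, 1.9, 36.8, 45.5, 20.2; M̄R̄ = 574.3000 / 12 = 47.8583
LCL = X̄ − 3·M̄R̄/d₂ = 9922.2385 − 3 × 47.8583 / 1.128 = 9794.9557

9794.96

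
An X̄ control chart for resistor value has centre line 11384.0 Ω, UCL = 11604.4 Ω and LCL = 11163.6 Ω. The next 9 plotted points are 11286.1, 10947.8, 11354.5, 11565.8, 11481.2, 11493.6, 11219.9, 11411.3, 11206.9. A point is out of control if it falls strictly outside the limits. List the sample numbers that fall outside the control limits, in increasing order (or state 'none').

Compare each point to [11163.6, 11604.4]: sample 2 = 10947.8 < LCL.

2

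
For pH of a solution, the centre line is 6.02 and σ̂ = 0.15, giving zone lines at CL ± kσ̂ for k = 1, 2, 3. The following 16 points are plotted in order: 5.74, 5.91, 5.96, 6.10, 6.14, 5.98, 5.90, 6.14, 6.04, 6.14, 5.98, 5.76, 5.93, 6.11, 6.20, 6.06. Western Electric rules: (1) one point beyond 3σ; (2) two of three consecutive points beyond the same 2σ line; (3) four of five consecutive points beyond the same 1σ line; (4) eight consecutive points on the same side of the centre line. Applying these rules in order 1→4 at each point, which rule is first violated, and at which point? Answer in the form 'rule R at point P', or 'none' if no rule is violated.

Zone of each point (C = within 1σ̂, B = 1σ̂–2σ̂, A = 2σ̂–3σ̂, * = beyond 3σ̂; sign = side of CL): 1:-B, 2:-C, 3:-C, 4:+C, 5:+C, 6:-C, 7:-C, 8:+C, 9:+C, 10:+C, 11:-C, 12:-B, 13:-C, 14:+C, 15:+B, 16:+C
No rule fires across all 16 points.

none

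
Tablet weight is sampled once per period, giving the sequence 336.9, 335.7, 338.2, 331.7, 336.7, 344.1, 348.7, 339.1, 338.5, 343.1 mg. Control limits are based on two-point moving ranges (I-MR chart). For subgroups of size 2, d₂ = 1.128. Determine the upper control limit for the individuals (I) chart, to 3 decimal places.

351.681

X̄ = (336.9 + 335.7 + 338.2 + 331.7 + 336.7 + 344.1 + 348.7 + 339.1 + 338.5 + 343.1) / 10 = 339.2700
Moving ranges: 1.2, 2.5, 6.5, 5.0, 7.4, 4.6, 9.6, 0.6, 4.6; M̄R̄ = 42.0000 / 9 = 4.6667
UCL = X̄ + 3·M̄R̄/d₂ = 339.2700 + 3 × 4.6667 / 1.128 = 351.6813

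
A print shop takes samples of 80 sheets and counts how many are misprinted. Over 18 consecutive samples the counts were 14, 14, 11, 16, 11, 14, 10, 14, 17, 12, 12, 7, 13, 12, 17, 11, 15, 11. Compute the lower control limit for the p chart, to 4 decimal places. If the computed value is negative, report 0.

0.0373

p̄ = Σdᵢ / (k·n) = 231 / (18 × 80) = 0.16042
LCL = p̄ − 3·√(p̄(1−p̄)/n) = 0.16042 − 3 × 0.04103 = 0.03732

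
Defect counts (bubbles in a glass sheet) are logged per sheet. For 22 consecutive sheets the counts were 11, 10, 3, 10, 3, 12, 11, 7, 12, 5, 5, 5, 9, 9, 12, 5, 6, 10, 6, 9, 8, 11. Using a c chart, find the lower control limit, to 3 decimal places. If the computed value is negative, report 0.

c̄ = (11 + 10 + 3 + 10 + 3 + 12 + 11 + 7 + 12 + 5 + 5 + 5 + 9 + 9 + 12 + 5 + 6 + 10 + 6 + 9 + 8 + 11) / 22 = 179 / 22 = 8.1364
LCL = c̄ − 3√c̄ = 8.1364 − 3 × 2.8524 = -0.4209 → 0 (cannot be negative)

0.000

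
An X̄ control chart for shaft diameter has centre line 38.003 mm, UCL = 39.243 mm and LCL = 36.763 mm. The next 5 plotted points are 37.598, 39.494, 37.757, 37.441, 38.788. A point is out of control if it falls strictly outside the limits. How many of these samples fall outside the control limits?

1

Compare each point to [36.763, 39.243]: sample 2 = 39.494 > UCL.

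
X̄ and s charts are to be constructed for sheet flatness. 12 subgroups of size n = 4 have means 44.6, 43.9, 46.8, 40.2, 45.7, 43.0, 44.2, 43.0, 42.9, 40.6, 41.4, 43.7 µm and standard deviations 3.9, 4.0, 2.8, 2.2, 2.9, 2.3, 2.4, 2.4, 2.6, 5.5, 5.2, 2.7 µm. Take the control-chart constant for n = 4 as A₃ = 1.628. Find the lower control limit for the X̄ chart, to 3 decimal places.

38.056

X̄̄ = (44.6 + 43.9 + 46.8 + 40.2 + 45.7 + 43.0 + 44.2 + 43.0 + 42.9 + 40.6 + 41.4 + 43.7) / 12 = 43.3333
s̄ = (3.9 + 4.0 + 2.8 + 2.2 + 2.9 + 2.3 + 2.4 + 2.4 + 2.6 + 5.5 + 5.2 + 2.7) / 12 = 3.2417
LCL = X̄̄ − A₃·s̄ = 43.3333 − 1.628 × 3.2417 = 38.0559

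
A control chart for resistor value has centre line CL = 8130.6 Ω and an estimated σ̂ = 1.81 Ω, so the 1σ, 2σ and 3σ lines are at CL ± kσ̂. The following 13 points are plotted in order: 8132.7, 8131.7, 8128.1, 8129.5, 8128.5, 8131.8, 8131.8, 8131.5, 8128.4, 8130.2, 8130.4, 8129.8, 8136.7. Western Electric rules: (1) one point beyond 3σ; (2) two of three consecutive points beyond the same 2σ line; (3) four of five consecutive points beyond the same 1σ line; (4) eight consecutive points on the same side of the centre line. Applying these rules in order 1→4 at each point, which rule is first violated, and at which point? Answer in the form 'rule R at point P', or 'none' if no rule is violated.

rule 1 at point 13

Zone of each point (C = within 1σ̂, B = 1σ̂–2σ̂, A = 2σ̂–3σ̂, * = beyond 3σ̂; sign = side of CL): 1:+B, 2:+C, 3:-B, 4:-C, 5:-B, 6:+C, 7:+C, 8:+C, 9:-B, 10:-C, 11:-C, 12:-C, 13:+*
Rule 1 (one point beyond the 3σ limits) is satisfied at point 13.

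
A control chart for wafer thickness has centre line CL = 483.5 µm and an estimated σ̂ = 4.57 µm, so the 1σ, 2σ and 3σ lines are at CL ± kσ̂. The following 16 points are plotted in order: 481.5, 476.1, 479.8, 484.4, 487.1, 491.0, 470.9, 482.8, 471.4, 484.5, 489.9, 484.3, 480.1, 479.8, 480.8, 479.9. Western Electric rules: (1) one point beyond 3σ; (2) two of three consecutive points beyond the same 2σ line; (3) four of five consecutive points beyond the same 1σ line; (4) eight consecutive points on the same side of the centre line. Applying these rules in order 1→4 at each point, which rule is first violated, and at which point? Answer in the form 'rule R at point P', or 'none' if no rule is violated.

rule 2 at point 9

Zone of each point (C = within 1σ̂, B = 1σ̂–2σ̂, A = 2σ̂–3σ̂, * = beyond 3σ̂; sign = side of CL): 1:-C, 2:-B, 3:-C, 4:+C, 5:+C, 6:+B, 7:-A, 8:-C, 9:-A, 10:+C, 11:+B, 12:+C, 13:-C, 14:-C, 15:-C, 16:-C
Rule 2 (two of three consecutive points beyond the same 2σ limit) is satisfied at point 9.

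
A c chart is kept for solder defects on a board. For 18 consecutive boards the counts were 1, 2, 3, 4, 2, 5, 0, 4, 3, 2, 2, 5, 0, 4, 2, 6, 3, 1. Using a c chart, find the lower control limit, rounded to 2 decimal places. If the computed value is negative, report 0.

c̄ = (1 + 2 + 3 + 4 + 2 + 5 + 0 + 4 + 3 + 2 + 2 + 5 + 0 + 4 + 2 + 6 + 3 + 1) / 18 = 49 / 18 = 2.7222
LCL = c̄ − 3√c̄ = 2.7222 − 3 × 1.6499 = -2.2275 → 0 (cannot be negative)

0.00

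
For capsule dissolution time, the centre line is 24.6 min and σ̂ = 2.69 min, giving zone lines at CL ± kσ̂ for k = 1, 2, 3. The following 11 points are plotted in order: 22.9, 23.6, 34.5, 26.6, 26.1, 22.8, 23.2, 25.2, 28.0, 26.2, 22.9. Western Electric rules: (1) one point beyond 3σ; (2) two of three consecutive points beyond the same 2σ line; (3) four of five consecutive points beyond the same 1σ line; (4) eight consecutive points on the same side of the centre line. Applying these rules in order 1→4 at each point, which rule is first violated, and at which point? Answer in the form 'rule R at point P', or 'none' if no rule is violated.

Zone of each point (C = within 1σ̂, B = 1σ̂–2σ̂, A = 2σ̂–3σ̂, * = beyond 3σ̂; sign = side of CL): 1:-C, 2:-C, 3:+*, 4:+C, 5:+C, 6:-C, 7:-C, 8:+C, 9:+B, 10:+C, 11:-C
Rule 1 (one point beyond the 3σ limits) is satisfied at point 3.

rule 1 at point 3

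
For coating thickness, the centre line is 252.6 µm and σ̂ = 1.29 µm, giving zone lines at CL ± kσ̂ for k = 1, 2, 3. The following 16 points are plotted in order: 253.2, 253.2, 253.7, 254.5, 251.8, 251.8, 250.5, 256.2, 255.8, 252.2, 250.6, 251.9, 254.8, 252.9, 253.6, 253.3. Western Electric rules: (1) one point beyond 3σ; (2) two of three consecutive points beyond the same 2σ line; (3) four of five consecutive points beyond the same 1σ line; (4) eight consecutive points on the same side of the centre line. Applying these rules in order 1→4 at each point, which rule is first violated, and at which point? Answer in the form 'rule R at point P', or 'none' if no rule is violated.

rule 2 at point 9

Zone of each point (C = within 1σ̂, B = 1σ̂–2σ̂, A = 2σ̂–3σ̂, * = beyond 3σ̂; sign = side of CL): 1:+C, 2:+C, 3:+C, 4:+B, 5:-C, 6:-C, 7:-B, 8:+A, 9:+A, 10:-C, 11:-B, 12:-C, 13:+B, 14:+C, 15:+C, 16:+C
Rule 2 (two of three consecutive points beyond the same 2σ limit) is satisfied at point 9.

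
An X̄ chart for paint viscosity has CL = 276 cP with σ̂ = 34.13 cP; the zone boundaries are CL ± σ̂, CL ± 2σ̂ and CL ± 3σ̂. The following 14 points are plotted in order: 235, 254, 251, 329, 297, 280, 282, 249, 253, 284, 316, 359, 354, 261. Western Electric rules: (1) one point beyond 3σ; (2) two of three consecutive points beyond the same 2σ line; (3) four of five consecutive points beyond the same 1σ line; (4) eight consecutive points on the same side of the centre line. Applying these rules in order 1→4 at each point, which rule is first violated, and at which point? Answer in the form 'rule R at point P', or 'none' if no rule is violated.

Zone of each point (C = within 1σ̂, B = 1σ̂–2σ̂, A = 2σ̂–3σ̂, * = beyond 3σ̂; sign = side of CL): 1:-B, 2:-C, 3:-C, 4:+B, 5:+C, 6:+C, 7:+C, 8:-C, 9:-C, 10:+C, 11:+B, 12:+A, 13:+A, 14:-C
Rule 2 (two of three consecutive points beyond the same 2σ limit) is satisfied at point 13.

rule 2 at point 13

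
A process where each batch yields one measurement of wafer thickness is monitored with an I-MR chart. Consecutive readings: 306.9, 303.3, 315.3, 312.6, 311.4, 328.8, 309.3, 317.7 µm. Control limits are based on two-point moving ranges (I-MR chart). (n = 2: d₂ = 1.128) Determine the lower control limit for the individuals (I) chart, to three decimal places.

288.542

X̄ = (306.9 + 303.3 + 315.3 + 312.6 + 311.4 + 328.8 + 309.3 + 317.7) / 8 = 313.1625
Moving ranges: 3.6, 12.0, 2.7, 1.2, 17.4, 19.5, 8.4; M̄R̄ = 64.8000 / 7 = 9.2571
LCL = X̄ − 3·M̄R̄/d₂ = 313.1625 − 3 × 9.2571 / 1.128 = 288.5424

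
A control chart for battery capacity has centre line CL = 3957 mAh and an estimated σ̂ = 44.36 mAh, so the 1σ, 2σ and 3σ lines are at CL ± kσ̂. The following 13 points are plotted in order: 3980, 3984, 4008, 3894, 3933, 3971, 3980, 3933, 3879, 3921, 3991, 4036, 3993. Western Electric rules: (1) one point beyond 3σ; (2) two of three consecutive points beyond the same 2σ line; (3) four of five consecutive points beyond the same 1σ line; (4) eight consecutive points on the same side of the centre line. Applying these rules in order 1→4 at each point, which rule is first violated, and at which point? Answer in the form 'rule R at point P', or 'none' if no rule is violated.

Zone of each point (C = within 1σ̂, B = 1σ̂–2σ̂, A = 2σ̂–3σ̂, * = beyond 3σ̂; sign = side of CL): 1:+C, 2:+C, 3:+B, 4:-B, 5:-C, 6:+C, 7:+C, 8:-C, 9:-B, 10:-C, 11:+C, 12:+B, 13:+C
No rule fires across all 13 points.

none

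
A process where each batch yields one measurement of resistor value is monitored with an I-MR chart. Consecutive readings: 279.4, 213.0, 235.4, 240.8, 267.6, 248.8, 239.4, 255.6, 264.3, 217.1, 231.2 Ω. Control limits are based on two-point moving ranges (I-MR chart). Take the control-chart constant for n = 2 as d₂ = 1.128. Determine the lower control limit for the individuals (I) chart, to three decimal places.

X̄ = (279.4 + 213.0 + 235.4 + 240.8 + 267.6 + 248.8 + 239.4 + 255.6 + 264.3 + 217.1 + 231.2) / 11 = 244.7818
Moving ranges: 66.4, 22.4, 5.4, 26.8, 18.8, 9.4, 16.2, 8.7, 47.2, 14.1; M̄R̄ = 235.4000 / 10 = 23.5400
LCL = X̄ − 3·M̄R̄/d₂ = 244.7818 − 3 × 23.5400 / 1.128 = 182.1754

182.175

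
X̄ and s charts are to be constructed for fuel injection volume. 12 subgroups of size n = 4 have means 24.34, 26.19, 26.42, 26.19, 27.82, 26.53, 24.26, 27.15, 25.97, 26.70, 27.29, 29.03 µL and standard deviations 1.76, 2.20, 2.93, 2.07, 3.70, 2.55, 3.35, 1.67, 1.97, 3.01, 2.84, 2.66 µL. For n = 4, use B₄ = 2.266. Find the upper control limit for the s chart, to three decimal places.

s̄ = (1.76 + 2.20 + 2.93 + 2.07 + 3.70 + 2.55 + 3.35 + 1.67 + 1.97 + 3.01 + 2.84 + 2.66) / 12 = 2.5592
UCL_s = B₄·s̄ = 2.266 × 2.5592 = 5.7991

5.799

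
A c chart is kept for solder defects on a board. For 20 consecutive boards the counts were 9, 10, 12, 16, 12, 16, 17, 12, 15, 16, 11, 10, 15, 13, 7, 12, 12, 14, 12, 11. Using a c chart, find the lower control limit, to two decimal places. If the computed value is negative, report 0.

1.95

c̄ = (9 + 10 + 12 + 16 + 12 + 16 + 17 + 12 + 15 + 16 + 11 + 10 + 15 + 13 + 7 + 12 + 12 + 14 + 12 + 11) / 20 = 252 / 20 = 12.6000
LCL = c̄ − 3√c̄ = 12.6000 − 3 × 3.5496 = 1.9511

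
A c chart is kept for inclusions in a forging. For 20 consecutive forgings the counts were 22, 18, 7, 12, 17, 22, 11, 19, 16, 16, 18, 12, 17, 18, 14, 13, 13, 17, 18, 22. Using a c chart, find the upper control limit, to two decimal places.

28.14

c̄ = (22 + 18 + 7 + 12 + 17 + 22 + 11 + 19 + 16 + 16 + 18 + 12 + 17 + 18 + 14 + 13 + 13 + 17 + 18 + 22) / 20 = 322 / 20 = 16.1000
UCL = c̄ + 3√c̄ = 16.1000 + 3 × √16.1000 = 16.1000 + 3 × 4.0125 = 28.1374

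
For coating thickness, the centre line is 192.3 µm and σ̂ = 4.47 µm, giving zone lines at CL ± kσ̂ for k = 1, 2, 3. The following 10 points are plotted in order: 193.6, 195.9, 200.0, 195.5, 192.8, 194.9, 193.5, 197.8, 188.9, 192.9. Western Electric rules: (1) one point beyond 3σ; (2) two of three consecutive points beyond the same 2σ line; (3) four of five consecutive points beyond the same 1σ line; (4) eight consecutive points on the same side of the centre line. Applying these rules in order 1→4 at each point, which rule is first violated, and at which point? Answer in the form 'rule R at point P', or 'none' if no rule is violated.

Zone of each point (C = within 1σ̂, B = 1σ̂–2σ̂, A = 2σ̂–3σ̂, * = beyond 3σ̂; sign = side of CL): 1:+C, 2:+C, 3:+B, 4:+C, 5:+C, 6:+C, 7:+C, 8:+B, 9:-C, 10:+C
Rule 4 (eight consecutive points on the same side of the centre line) is satisfied at point 8.

rule 4 at point 8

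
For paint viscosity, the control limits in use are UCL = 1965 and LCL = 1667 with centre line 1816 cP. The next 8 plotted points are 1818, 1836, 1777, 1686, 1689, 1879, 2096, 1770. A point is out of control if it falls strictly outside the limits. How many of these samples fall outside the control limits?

1

Compare each point to [1667, 1965]: sample 7 = 2096 > UCL.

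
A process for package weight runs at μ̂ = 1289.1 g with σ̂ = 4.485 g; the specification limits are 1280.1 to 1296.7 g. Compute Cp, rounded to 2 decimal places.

0.62

Cp = (USL − LSL) / (6σ̂) = (1296.7 − 1280.1) / (6 × 4.485) = 16.6000 / 26.9100 = 0.6169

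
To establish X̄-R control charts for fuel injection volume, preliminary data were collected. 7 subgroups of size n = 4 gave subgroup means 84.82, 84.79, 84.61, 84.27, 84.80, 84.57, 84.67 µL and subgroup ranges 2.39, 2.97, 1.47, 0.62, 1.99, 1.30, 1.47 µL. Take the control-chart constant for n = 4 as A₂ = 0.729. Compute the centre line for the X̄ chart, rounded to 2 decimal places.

X̄̄ = (84.82 + 84.79 + 84.61 + 84.27 + 84.80 + 84.57 + 84.67) / 7 = 592.5300 / 7 = 84.6471
CL = X̄̄ = 84.6471

84.65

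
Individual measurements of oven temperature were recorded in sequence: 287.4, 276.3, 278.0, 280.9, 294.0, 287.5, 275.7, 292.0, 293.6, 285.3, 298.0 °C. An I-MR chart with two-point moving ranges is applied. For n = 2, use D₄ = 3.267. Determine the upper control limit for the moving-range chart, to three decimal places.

28.096

Moving ranges: 11.1, 1.7, 2.9, 13.1, 6.5, 11.8, 16.3, 1.6, 8.3, 12.7; M̄R̄ = 86.0000 / 10 = 8.6000
UCL_MR = D₄·M̄R̄ = 3.267 × 8.6000 = 28.0962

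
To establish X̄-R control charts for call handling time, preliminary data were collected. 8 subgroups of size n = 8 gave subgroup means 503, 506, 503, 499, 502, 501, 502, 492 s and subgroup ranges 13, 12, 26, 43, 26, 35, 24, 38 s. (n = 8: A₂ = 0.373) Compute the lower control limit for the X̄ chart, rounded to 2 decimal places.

490.88

X̄̄ = (503 + 506 + 503 + 499 + 502 + 501 + 502 + 492) / 8 = 4008.0000 / 8 = 501.0000
R̄ = (13 + 12 + 26 + 43 + 26 + 35 + 24 + 38) / 8 = 217.0000 / 8 = 27.1250
LCL = X̄̄ − A₂·R̄ = 501.0000 − 0.373 × 27.1250 = 490.8824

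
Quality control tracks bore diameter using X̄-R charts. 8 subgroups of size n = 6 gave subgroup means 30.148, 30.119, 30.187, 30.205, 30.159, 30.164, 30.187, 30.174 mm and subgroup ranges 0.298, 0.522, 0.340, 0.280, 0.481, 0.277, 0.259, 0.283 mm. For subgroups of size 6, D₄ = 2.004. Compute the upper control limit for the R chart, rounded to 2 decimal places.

0.69

R̄ = (0.298 + 0.522 + 0.340 + 0.280 + 0.481 + 0.277 + 0.259 + 0.283) / 8 = 2.7400 / 8 = 0.3425
UCL_R = D₄·R̄ = 2.004 × 0.3425 = 0.6864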